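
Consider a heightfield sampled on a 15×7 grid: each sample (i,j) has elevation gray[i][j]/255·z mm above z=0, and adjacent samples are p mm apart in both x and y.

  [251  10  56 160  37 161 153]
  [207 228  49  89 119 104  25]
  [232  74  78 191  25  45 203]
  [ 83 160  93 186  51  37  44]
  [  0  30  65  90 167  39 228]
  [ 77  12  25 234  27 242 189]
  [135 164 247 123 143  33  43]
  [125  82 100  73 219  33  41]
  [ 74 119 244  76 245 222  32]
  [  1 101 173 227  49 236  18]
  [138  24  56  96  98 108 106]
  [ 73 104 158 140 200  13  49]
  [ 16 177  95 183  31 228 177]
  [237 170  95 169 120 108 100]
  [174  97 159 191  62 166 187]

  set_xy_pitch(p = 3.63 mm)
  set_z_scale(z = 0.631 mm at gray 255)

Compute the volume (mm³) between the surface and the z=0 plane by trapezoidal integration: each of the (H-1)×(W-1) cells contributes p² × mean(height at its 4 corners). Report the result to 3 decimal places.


height_mm = gray/255 × 0.631; cell vol = 3.63² × mean(4 corners)
unit = 3.63² × 0.631 / (4×255) = 0.00815159 mm³ per gray-sum
row 0: Σ corner-gray over 6 cells = 2662  → 21.6995
row 1: Σ corner-gray over 6 cells = 2671  → 21.7729
row 2: Σ corner-gray over 6 cells = 2442  → 19.9062
row 3: Σ corner-gray over 6 cells = 2191  → 17.8601
row 4: Σ corner-gray over 6 cells = 2356  → 19.2052
row 5: Σ corner-gray over 6 cells = 2944  → 23.9983
row 6: Σ corner-gray over 6 cells = 2778  → 22.6451
row 7: Σ corner-gray over 6 cells = 3098  → 25.2536
row 8: Σ corner-gray over 6 cells = 3509  → 28.6039
row 9: Σ corner-gray over 6 cells = 2599  → 21.1860
row 10: Σ corner-gray over 6 cells = 2360  → 19.2378
row 11: Σ corner-gray over 6 cells = 2973  → 24.2347
row 12: Σ corner-gray over 6 cells = 3282  → 26.7535
row 13: Σ corner-gray over 6 cells = 3372  → 27.4872
Σ rows: total corner-gray = 39237  → 319.8440 mm³

319.844


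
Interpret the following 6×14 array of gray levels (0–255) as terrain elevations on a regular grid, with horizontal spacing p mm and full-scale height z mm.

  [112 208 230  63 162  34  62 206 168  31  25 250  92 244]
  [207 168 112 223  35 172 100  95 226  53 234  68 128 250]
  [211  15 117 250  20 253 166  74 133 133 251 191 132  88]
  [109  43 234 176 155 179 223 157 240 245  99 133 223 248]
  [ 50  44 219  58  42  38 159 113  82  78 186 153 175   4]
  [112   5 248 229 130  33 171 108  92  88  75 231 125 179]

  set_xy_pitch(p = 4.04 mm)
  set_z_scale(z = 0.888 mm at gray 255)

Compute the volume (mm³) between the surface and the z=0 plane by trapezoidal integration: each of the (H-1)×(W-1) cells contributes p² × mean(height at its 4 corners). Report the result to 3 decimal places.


516.156

height_mm = gray/255 × 0.888; cell vol = 4.04² × mean(4 corners)
unit = 4.04² × 0.888 / (4×255) = 0.0142094 mm³ per gray-sum
row 0: Σ corner-gray over 13 cells = 7103  → 100.9293
row 1: Σ corner-gray over 13 cells = 7454  → 105.9168
row 2: Σ corner-gray over 13 cells = 8340  → 118.5063
row 3: Σ corner-gray over 13 cells = 7319  → 103.9985
row 4: Σ corner-gray over 13 cells = 6109  → 86.8052
Σ rows: total corner-gray = 36325  → 516.1562 mm³


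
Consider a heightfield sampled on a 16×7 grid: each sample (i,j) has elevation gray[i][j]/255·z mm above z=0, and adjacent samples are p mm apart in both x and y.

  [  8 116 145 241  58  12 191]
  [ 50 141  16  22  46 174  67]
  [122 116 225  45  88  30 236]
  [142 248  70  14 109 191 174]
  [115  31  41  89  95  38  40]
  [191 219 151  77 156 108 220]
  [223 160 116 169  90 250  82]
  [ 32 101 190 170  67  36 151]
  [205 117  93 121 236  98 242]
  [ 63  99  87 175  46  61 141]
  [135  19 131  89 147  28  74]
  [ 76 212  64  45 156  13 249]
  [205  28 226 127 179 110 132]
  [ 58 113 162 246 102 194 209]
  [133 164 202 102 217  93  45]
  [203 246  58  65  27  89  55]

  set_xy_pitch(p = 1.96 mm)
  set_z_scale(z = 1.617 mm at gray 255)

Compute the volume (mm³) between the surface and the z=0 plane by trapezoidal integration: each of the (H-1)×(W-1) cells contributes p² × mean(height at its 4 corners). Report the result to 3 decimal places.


height_mm = gray/255 × 1.617; cell vol = 1.96² × mean(4 corners)
unit = 1.96² × 1.617 / (4×255) = 0.00609007 mm³ per gray-sum
row 0: Σ corner-gray over 6 cells = 2258  → 13.7514
row 1: Σ corner-gray over 6 cells = 2281  → 13.8914
row 2: Σ corner-gray over 6 cells = 2946  → 17.9413
row 3: Σ corner-gray over 6 cells = 2323  → 14.1472
row 4: Σ corner-gray over 6 cells = 2576  → 15.6880
row 5: Σ corner-gray over 6 cells = 3708  → 22.5820
row 6: Σ corner-gray over 6 cells = 3186  → 19.4029
row 7: Σ corner-gray over 6 cells = 3088  → 18.8061
row 8: Σ corner-gray over 6 cells = 2917  → 17.7647
row 9: Σ corner-gray over 6 cells = 2177  → 13.2581
row 10: Σ corner-gray over 6 cells = 2342  → 14.2629
row 11: Σ corner-gray over 6 cells = 2982  → 18.1606
row 12: Σ corner-gray over 6 cells = 3578  → 21.7903
row 13: Σ corner-gray over 6 cells = 3635  → 22.1374
row 14: Σ corner-gray over 6 cells = 2962  → 18.0388
Σ rows: total corner-gray = 42959  → 261.6231 mm³

261.623


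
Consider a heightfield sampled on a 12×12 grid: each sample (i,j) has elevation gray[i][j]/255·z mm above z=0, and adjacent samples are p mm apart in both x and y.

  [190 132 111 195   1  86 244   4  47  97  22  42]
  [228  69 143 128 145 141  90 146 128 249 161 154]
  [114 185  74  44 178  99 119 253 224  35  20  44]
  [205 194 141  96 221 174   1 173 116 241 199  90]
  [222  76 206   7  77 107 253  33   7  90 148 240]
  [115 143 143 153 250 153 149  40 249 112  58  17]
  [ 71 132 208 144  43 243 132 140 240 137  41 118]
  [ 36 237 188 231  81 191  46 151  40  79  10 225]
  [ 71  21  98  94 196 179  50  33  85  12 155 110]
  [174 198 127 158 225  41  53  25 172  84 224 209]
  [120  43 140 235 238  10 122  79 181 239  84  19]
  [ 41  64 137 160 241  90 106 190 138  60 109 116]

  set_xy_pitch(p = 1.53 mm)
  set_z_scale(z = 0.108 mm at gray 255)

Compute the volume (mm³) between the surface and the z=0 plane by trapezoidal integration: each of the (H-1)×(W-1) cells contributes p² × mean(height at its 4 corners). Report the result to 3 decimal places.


15.329

height_mm = gray/255 × 0.108; cell vol = 1.53² × mean(4 corners)
unit = 1.53² × 0.108 / (4×255) = 0.00024786 mm³ per gray-sum
row 0: Σ corner-gray over 11 cells = 5292  → 1.3117
row 1: Σ corner-gray over 11 cells = 5802  → 1.4381
row 2: Σ corner-gray over 11 cells = 6027  → 1.4939
row 3: Σ corner-gray over 11 cells = 5877  → 1.4567
row 4: Σ corner-gray over 11 cells = 5502  → 1.3637
row 5: Σ corner-gray over 11 cells = 6141  → 1.5221
row 6: Σ corner-gray over 11 cells = 5878  → 1.4569
row 7: Σ corner-gray over 11 cells = 4796  → 1.1887
row 8: Σ corner-gray over 11 cells = 5024  → 1.2452
row 9: Σ corner-gray over 11 cells = 5878  → 1.4569
row 10: Σ corner-gray over 11 cells = 5628  → 1.3950
Σ rows: total corner-gray = 61845  → 15.3289 mm³


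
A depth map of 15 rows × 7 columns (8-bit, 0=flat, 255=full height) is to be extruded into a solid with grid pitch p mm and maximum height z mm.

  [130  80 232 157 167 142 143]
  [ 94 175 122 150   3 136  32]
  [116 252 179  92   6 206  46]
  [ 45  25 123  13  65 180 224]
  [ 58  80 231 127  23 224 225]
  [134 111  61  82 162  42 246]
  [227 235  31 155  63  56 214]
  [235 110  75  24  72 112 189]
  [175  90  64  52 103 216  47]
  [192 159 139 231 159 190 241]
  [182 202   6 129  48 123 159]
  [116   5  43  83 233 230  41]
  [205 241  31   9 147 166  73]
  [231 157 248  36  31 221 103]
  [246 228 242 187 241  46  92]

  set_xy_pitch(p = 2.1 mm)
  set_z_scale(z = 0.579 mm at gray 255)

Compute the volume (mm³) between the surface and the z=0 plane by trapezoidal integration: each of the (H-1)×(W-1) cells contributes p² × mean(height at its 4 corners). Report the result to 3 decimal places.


105.478

height_mm = gray/255 × 0.579; cell vol = 2.1² × mean(4 corners)
unit = 2.1² × 0.579 / (4×255) = 0.00250332 mm³ per gray-sum
row 0: Σ corner-gray over 6 cells = 3127  → 7.8279
row 1: Σ corner-gray over 6 cells = 2930  → 7.3347
row 2: Σ corner-gray over 6 cells = 2713  → 6.7915
row 3: Σ corner-gray over 6 cells = 2734  → 6.8441
row 4: Σ corner-gray over 6 cells = 2949  → 7.3823
row 5: Σ corner-gray over 6 cells = 2817  → 7.0519
row 6: Σ corner-gray over 6 cells = 2731  → 6.8366
row 7: Σ corner-gray over 6 cells = 2482  → 6.2132
row 8: Σ corner-gray over 6 cells = 3461  → 8.6640
row 9: Σ corner-gray over 6 cells = 3546  → 8.8768
row 10: Σ corner-gray over 6 cells = 2702  → 6.7640
row 11: Σ corner-gray over 6 cells = 2811  → 7.0368
row 12: Σ corner-gray over 6 cells = 3186  → 7.9756
row 13: Σ corner-gray over 6 cells = 3946  → 9.8781
Σ rows: total corner-gray = 42135  → 105.4775 mm³


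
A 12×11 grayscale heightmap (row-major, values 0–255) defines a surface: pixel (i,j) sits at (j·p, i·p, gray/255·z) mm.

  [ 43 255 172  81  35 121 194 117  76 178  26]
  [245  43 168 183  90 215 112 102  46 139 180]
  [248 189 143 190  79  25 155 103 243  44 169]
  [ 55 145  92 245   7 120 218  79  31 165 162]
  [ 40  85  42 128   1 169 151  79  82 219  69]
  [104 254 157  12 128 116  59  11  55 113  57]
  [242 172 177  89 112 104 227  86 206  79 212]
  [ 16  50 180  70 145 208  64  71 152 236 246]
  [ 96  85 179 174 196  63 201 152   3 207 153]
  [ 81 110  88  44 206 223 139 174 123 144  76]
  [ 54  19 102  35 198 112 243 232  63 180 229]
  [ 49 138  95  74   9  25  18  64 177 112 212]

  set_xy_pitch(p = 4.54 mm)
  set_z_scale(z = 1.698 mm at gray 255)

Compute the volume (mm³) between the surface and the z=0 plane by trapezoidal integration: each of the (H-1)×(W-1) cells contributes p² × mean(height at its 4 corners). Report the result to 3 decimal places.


height_mm = gray/255 × 1.698; cell vol = 4.54² × mean(4 corners)
unit = 4.54² × 1.698 / (4×255) = 0.0343123 mm³ per gray-sum
row 0: Σ corner-gray over 10 cells = 5148  → 176.6395
row 1: Σ corner-gray over 10 cells = 5380  → 184.5999
row 2: Σ corner-gray over 10 cells = 5180  → 177.7375
row 3: Σ corner-gray over 10 cells = 4442  → 152.4150
row 4: Σ corner-gray over 10 cells = 3992  → 136.9745
row 5: Σ corner-gray over 10 cells = 4929  → 169.1251
row 6: Σ corner-gray over 10 cells = 5572  → 191.1879
row 7: Σ corner-gray over 10 cells = 5383  → 184.7029
row 8: Σ corner-gray over 10 cells = 5428  → 186.2469
row 9: Σ corner-gray over 10 cells = 5310  → 182.1981
row 10: Σ corner-gray over 10 cells = 4336  → 148.7779
Σ rows: total corner-gray = 55100  → 1890.6051 mm³

1890.605


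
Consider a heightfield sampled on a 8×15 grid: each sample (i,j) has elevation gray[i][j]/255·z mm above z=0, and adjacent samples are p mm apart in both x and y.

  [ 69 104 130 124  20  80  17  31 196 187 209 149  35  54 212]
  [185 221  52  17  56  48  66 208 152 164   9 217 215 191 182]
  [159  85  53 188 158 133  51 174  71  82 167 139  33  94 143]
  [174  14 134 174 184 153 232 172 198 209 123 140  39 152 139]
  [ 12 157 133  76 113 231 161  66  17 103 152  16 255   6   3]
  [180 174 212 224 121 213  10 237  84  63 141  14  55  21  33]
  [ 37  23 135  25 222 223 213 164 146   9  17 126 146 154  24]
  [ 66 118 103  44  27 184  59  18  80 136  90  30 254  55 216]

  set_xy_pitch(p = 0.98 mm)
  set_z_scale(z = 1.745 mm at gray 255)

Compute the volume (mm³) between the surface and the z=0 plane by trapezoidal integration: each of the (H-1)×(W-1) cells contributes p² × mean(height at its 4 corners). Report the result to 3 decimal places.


76.692

height_mm = gray/255 × 1.745; cell vol = 0.98² × mean(4 corners)
unit = 0.98² × 1.745 / (4×255) = 0.00164304 mm³ per gray-sum
row 0: Σ corner-gray over 14 cells = 6552  → 10.7652
row 1: Σ corner-gray over 14 cells = 6757  → 11.1020
row 2: Σ corner-gray over 14 cells = 7319  → 12.0254
row 3: Σ corner-gray over 14 cells = 7148  → 11.7444
row 4: Σ corner-gray over 14 cells = 6338  → 10.4136
row 5: Σ corner-gray over 14 cells = 6618  → 10.8736
row 6: Σ corner-gray over 14 cells = 5945  → 9.7679
Σ rows: total corner-gray = 46677  → 76.6920 mm³


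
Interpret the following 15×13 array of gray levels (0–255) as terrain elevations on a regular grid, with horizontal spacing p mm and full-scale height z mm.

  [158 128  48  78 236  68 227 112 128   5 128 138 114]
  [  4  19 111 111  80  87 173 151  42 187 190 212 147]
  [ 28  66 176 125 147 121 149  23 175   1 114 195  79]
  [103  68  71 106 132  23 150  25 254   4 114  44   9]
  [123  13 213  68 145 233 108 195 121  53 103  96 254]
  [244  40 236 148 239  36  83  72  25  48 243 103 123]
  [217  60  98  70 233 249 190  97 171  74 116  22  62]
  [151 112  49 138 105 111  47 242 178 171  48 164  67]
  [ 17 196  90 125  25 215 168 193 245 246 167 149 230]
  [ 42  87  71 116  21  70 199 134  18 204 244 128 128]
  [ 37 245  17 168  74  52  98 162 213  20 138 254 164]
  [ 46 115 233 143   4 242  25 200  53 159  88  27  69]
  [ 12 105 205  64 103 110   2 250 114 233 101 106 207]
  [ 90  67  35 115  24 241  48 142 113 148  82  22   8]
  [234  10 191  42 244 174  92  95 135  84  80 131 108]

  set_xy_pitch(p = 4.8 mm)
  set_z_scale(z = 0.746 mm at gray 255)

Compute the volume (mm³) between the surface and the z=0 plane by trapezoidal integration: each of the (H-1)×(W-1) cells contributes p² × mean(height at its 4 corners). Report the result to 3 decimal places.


1351.706

height_mm = gray/255 × 0.746; cell vol = 4.8² × mean(4 corners)
unit = 4.8² × 0.746 / (4×255) = 0.0168508 mm³ per gray-sum
row 0: Σ corner-gray over 12 cells = 5741  → 96.7406
row 1: Σ corner-gray over 12 cells = 5568  → 93.8254
row 2: Σ corner-gray over 12 cells = 4785  → 80.6312
row 3: Σ corner-gray over 12 cells = 5167  → 87.0682
row 4: Σ corner-gray over 12 cells = 5986  → 100.8690
row 5: Σ corner-gray over 12 cells = 5952  → 100.2961
row 6: Σ corner-gray over 12 cells = 5987  → 100.8859
row 7: Σ corner-gray over 12 cells = 6833  → 115.1417
row 8: Σ corner-gray over 12 cells = 6639  → 111.8726
row 9: Σ corner-gray over 12 cells = 5837  → 98.3583
row 10: Σ corner-gray over 12 cells = 5776  → 97.3304
row 11: Σ corner-gray over 12 cells = 5698  → 96.0160
row 12: Σ corner-gray over 12 cells = 5177  → 87.2367
row 13: Σ corner-gray over 12 cells = 5070  → 85.4337
Σ rows: total corner-gray = 80216  → 1351.7057 mm³


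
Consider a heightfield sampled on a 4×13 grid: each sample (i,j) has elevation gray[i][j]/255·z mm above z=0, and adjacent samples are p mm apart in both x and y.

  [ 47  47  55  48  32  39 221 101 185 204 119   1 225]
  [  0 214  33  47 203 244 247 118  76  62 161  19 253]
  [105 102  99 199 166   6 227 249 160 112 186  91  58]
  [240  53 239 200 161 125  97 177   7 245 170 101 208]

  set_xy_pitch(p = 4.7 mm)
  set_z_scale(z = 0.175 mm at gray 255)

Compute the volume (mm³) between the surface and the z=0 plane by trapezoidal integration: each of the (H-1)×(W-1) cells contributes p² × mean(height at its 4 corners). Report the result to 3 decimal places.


height_mm = gray/255 × 0.175; cell vol = 4.7² × mean(4 corners)
unit = 4.7² × 0.175 / (4×255) = 0.00378995 mm³ per gray-sum
row 0: Σ corner-gray over 12 cells = 5477  → 20.7576
row 1: Σ corner-gray over 12 cells = 6458  → 24.4755
row 2: Σ corner-gray over 12 cells = 6955  → 26.3591
Σ rows: total corner-gray = 18890  → 71.5922 mm³

71.592


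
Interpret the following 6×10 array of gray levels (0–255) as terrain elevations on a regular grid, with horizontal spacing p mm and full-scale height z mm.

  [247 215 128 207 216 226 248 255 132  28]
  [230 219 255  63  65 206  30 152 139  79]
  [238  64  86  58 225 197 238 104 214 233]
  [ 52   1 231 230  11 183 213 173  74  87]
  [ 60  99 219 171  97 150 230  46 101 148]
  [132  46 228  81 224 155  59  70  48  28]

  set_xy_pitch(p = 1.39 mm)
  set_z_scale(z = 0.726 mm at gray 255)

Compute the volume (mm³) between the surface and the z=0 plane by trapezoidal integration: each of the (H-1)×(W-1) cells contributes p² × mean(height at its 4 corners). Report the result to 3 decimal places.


height_mm = gray/255 × 0.726; cell vol = 1.39² × mean(4 corners)
unit = 1.39² × 0.726 / (4×255) = 0.0013752 mm³ per gray-sum
row 0: Σ corner-gray over 9 cells = 6096  → 8.3832
row 1: Σ corner-gray over 9 cells = 5410  → 7.4398
row 2: Σ corner-gray over 9 cells = 5214  → 7.1703
row 3: Σ corner-gray over 9 cells = 4805  → 6.6078
row 4: Σ corner-gray over 9 cells = 4416  → 6.0729
Σ rows: total corner-gray = 25941  → 35.6741 mm³

35.674


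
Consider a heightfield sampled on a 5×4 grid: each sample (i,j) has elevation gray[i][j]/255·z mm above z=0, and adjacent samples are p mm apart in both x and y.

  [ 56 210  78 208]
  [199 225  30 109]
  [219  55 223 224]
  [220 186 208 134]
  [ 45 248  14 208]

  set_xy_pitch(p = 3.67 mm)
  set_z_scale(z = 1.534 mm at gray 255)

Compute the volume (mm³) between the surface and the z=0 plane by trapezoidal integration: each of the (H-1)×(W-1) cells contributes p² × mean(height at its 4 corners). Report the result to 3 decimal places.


height_mm = gray/255 × 1.534; cell vol = 3.67² × mean(4 corners)
unit = 3.67² × 1.534 / (4×255) = 0.0202562 mm³ per gray-sum
row 0: Σ corner-gray over 3 cells = 1658  → 33.5847
row 1: Σ corner-gray over 3 cells = 1817  → 36.8055
row 2: Σ corner-gray over 3 cells = 2141  → 43.3685
row 3: Σ corner-gray over 3 cells = 1919  → 38.8716
Σ rows: total corner-gray = 7535  → 152.6302 mm³

152.630


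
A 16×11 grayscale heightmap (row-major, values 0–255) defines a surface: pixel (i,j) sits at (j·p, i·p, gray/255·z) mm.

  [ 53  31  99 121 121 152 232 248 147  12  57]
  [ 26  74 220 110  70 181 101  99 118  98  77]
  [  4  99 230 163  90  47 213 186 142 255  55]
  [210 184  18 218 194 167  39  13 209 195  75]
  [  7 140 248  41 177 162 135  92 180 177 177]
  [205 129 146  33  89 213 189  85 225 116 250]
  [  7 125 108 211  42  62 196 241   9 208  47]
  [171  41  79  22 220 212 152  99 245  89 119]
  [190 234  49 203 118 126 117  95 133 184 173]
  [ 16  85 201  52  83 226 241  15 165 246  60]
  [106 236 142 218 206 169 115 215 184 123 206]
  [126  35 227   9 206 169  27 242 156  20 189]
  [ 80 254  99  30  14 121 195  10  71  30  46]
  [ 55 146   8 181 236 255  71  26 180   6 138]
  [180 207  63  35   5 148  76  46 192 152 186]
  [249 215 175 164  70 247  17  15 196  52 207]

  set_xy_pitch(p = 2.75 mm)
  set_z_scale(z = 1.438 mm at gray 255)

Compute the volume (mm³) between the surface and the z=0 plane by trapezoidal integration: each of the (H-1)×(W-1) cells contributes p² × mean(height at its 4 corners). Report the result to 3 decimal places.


839.668

height_mm = gray/255 × 1.438; cell vol = 2.75² × mean(4 corners)
unit = 2.75² × 1.438 / (4×255) = 0.0106616 mm³ per gray-sum
row 0: Σ corner-gray over 10 cells = 4681  → 49.9071
row 1: Σ corner-gray over 10 cells = 5154  → 54.9501
row 2: Σ corner-gray over 10 cells = 5668  → 60.4302
row 3: Σ corner-gray over 10 cells = 5647  → 60.2063
row 4: Σ corner-gray over 10 cells = 5793  → 61.7629
row 5: Σ corner-gray over 10 cells = 5363  → 57.1784
row 6: Σ corner-gray over 10 cells = 5066  → 54.0119
row 7: Σ corner-gray over 10 cells = 5489  → 58.5218
row 8: Σ corner-gray over 10 cells = 5585  → 59.5453
row 9: Σ corner-gray over 10 cells = 6232  → 66.4434
row 10: Σ corner-gray over 10 cells = 6025  → 64.2364
row 11: Σ corner-gray over 10 cells = 4271  → 45.5359
row 12: Σ corner-gray over 10 cells = 4185  → 44.6190
row 13: Σ corner-gray over 10 cells = 4625  → 49.3101
row 14: Σ corner-gray over 10 cells = 4972  → 53.0097
Σ rows: total corner-gray = 78756  → 839.6683 mm³


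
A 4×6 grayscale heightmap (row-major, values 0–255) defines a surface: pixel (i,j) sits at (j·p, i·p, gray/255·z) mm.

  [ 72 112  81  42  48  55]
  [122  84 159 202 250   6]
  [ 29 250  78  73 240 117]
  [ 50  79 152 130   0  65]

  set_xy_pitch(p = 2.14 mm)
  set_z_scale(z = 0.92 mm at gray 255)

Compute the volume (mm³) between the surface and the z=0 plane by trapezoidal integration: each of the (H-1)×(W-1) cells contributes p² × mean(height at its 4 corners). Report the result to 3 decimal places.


height_mm = gray/255 × 0.92; cell vol = 2.14² × mean(4 corners)
unit = 2.14² × 0.92 / (4×255) = 0.00413062 mm³ per gray-sum
row 0: Σ corner-gray over 5 cells = 2211  → 9.1328
row 1: Σ corner-gray over 5 cells = 2946  → 12.1688
row 2: Σ corner-gray over 5 cells = 2265  → 9.3559
Σ rows: total corner-gray = 7422  → 30.6575 mm³

30.657


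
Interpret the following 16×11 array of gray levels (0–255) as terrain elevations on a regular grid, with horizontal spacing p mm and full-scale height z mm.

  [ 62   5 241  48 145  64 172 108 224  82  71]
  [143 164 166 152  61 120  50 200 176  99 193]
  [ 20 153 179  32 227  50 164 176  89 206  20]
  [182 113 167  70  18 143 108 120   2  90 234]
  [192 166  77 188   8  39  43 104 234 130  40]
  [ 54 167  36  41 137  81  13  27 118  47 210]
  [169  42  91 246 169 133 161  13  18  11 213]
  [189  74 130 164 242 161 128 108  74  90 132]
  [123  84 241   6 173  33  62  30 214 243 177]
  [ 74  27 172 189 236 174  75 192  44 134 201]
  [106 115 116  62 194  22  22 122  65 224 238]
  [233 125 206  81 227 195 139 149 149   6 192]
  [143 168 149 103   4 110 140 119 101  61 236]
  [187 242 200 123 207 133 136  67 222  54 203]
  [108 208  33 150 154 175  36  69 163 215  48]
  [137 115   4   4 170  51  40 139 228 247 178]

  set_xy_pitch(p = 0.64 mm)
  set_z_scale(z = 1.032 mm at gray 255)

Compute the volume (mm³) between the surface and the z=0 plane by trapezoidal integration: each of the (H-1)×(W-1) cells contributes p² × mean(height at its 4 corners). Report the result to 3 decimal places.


height_mm = gray/255 × 1.032; cell vol = 0.64² × mean(4 corners)
unit = 0.64² × 1.032 / (4×255) = 0.000414419 mm³ per gray-sum
row 0: Σ corner-gray over 10 cells = 5023  → 2.0816
row 1: Σ corner-gray over 10 cells = 5304  → 2.1981
row 2: Σ corner-gray over 10 cells = 4670  → 1.9353
row 3: Σ corner-gray over 10 cells = 4288  → 1.7770
row 4: Σ corner-gray over 10 cells = 3808  → 1.5781
row 5: Σ corner-gray over 10 cells = 3748  → 1.5532
row 6: Σ corner-gray over 10 cells = 4813  → 1.9946
row 7: Σ corner-gray over 10 cells = 5135  → 2.1280
row 8: Σ corner-gray over 10 cells = 5233  → 2.1687
row 9: Σ corner-gray over 10 cells = 4989  → 2.0675
row 10: Σ corner-gray over 10 cells = 5207  → 2.1579
row 11: Σ corner-gray over 10 cells = 5268  → 2.1832
row 12: Σ corner-gray over 10 cells = 5447  → 2.2573
row 13: Σ corner-gray over 10 cells = 5720  → 2.3705
row 14: Σ corner-gray over 10 cells = 4873  → 2.0195
Σ rows: total corner-gray = 73526  → 30.4706 mm³

30.471


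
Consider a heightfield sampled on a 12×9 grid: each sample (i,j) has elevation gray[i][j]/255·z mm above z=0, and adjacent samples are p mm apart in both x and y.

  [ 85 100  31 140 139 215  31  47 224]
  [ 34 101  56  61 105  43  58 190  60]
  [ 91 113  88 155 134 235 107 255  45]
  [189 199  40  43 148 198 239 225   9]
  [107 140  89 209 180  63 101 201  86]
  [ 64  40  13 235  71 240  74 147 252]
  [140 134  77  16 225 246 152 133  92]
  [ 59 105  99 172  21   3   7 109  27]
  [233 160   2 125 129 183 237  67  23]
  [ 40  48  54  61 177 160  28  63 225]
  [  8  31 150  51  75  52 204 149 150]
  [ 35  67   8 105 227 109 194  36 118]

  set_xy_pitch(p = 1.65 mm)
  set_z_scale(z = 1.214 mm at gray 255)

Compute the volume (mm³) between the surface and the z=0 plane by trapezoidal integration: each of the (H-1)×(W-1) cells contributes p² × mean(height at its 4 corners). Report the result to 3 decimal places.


131.012

height_mm = gray/255 × 1.214; cell vol = 1.65² × mean(4 corners)
unit = 1.65² × 1.214 / (4×255) = 0.00324031 mm³ per gray-sum
row 0: Σ corner-gray over 8 cells = 3037  → 9.8408
row 1: Σ corner-gray over 8 cells = 3632  → 11.7688
row 2: Σ corner-gray over 8 cells = 4692  → 15.2035
row 3: Σ corner-gray over 8 cells = 4541  → 14.7142
row 4: Σ corner-gray over 8 cells = 4115  → 13.3339
row 5: Σ corner-gray over 8 cells = 4154  → 13.4602
row 6: Σ corner-gray over 8 cells = 3316  → 10.7449
row 7: Σ corner-gray over 8 cells = 3180  → 10.3042
row 8: Σ corner-gray over 8 cells = 3509  → 11.3702
row 9: Σ corner-gray over 8 cells = 3029  → 9.8149
row 10: Σ corner-gray over 8 cells = 3227  → 10.4565
Σ rows: total corner-gray = 40432  → 131.0122 mm³


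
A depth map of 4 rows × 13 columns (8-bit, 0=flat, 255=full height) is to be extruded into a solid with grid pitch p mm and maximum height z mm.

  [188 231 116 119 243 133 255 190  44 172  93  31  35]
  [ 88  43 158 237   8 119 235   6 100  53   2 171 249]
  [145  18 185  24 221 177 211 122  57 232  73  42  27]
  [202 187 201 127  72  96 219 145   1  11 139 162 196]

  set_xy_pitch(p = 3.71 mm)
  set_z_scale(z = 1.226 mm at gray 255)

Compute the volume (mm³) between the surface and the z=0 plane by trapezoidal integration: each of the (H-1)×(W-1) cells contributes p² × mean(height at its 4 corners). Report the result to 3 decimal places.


height_mm = gray/255 × 1.226; cell vol = 3.71² × mean(4 corners)
unit = 3.71² × 1.226 / (4×255) = 0.0165439 mm³ per gray-sum
row 0: Σ corner-gray over 12 cells = 6078  → 100.5539
row 1: Σ corner-gray over 12 cells = 5497  → 90.9419
row 2: Σ corner-gray over 12 cells = 6014  → 99.4951
Σ rows: total corner-gray = 17589  → 290.9908 mm³

290.991


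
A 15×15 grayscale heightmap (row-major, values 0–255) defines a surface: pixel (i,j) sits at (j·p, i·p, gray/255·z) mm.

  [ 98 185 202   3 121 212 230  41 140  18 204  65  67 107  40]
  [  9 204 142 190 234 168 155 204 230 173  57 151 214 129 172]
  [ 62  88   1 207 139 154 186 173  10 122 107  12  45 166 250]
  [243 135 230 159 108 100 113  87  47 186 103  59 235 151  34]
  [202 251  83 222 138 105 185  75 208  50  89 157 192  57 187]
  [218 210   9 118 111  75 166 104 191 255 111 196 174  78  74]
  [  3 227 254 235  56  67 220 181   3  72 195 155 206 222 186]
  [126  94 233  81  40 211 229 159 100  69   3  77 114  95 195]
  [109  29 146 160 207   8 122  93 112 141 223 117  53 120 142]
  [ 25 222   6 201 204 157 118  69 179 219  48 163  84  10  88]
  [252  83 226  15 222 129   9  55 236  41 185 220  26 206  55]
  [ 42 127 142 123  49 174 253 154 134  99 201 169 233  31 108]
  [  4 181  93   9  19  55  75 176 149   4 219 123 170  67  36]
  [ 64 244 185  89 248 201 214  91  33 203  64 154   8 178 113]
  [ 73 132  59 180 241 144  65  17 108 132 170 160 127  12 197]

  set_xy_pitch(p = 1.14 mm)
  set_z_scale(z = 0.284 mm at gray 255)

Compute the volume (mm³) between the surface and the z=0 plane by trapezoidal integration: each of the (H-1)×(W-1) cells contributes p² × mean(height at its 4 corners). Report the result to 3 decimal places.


37.284

height_mm = gray/255 × 0.284; cell vol = 1.14² × mean(4 corners)
unit = 1.14² × 0.284 / (4×255) = 0.000361849 mm³ per gray-sum
row 0: Σ corner-gray over 14 cells = 8011  → 2.8988
row 1: Σ corner-gray over 14 cells = 7815  → 2.8279
row 2: Σ corner-gray over 14 cells = 6835  → 2.4732
row 3: Σ corner-gray over 14 cells = 7716  → 2.7920
row 4: Σ corner-gray over 14 cells = 7901  → 2.8590
row 5: Σ corner-gray over 14 cells = 8263  → 2.9900
row 6: Σ corner-gray over 14 cells = 7706  → 2.7884
row 7: Σ corner-gray over 14 cells = 6644  → 2.4041
row 8: Σ corner-gray over 14 cells = 6786  → 2.4555
row 9: Σ corner-gray over 14 cells = 7086  → 2.5641
row 10: Σ corner-gray over 14 cells = 7541  → 2.7287
row 11: Σ corner-gray over 14 cells = 6648  → 2.4056
row 12: Σ corner-gray over 14 cells = 6721  → 2.4320
row 13: Σ corner-gray over 14 cells = 7365  → 2.6650
Σ rows: total corner-gray = 103038  → 37.2842 mm³


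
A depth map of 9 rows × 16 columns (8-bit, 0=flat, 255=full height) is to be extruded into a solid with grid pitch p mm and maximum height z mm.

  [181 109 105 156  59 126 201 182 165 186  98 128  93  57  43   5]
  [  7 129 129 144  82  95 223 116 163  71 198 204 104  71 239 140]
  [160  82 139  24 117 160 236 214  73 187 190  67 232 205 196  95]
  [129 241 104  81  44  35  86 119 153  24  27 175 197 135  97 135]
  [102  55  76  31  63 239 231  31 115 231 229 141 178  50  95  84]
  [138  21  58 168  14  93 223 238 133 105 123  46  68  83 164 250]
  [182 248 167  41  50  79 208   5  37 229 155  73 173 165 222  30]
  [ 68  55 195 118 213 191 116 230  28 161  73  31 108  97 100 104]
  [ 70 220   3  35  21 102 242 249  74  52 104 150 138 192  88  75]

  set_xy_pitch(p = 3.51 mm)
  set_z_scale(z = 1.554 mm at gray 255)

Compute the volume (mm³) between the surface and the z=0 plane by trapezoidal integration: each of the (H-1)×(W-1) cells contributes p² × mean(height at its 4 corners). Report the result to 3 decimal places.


1130.838

height_mm = gray/255 × 1.554; cell vol = 3.51² × mean(4 corners)
unit = 3.51² × 1.554 / (4×255) = 0.01877 mm³ per gray-sum
row 0: Σ corner-gray over 15 cells = 7685  → 144.2477
row 1: Σ corner-gray over 15 cells = 8582  → 161.0844
row 2: Σ corner-gray over 15 cells = 7799  → 146.3875
row 3: Σ corner-gray over 15 cells = 7016  → 131.6906
row 4: Σ corner-gray over 15 cells = 7178  → 134.7313
row 5: Σ corner-gray over 15 cells = 7378  → 138.4853
row 6: Σ corner-gray over 15 cells = 7520  → 141.1507
row 7: Σ corner-gray over 15 cells = 7089  → 133.0608
Σ rows: total corner-gray = 60247  → 1130.8383 mm³


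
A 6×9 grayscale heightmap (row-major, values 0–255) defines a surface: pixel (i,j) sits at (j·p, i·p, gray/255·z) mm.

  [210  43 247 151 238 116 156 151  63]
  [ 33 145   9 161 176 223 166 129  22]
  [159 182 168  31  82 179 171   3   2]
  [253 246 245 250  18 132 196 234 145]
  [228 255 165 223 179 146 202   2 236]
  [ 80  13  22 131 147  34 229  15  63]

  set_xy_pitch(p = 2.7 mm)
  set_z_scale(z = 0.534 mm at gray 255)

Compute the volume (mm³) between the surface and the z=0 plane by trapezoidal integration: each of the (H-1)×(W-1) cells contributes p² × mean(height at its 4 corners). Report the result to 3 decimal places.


88.658

height_mm = gray/255 × 0.534; cell vol = 2.7² × mean(4 corners)
unit = 2.7² × 0.534 / (4×255) = 0.00381653 mm³ per gray-sum
row 0: Σ corner-gray over 8 cells = 4550  → 17.3652
row 1: Σ corner-gray over 8 cells = 3866  → 14.7547
row 2: Σ corner-gray over 8 cells = 4833  → 18.4453
row 3: Σ corner-gray over 8 cells = 5848  → 22.3191
row 4: Σ corner-gray over 8 cells = 4133  → 15.7737
Σ rows: total corner-gray = 23230  → 88.6580 mm³


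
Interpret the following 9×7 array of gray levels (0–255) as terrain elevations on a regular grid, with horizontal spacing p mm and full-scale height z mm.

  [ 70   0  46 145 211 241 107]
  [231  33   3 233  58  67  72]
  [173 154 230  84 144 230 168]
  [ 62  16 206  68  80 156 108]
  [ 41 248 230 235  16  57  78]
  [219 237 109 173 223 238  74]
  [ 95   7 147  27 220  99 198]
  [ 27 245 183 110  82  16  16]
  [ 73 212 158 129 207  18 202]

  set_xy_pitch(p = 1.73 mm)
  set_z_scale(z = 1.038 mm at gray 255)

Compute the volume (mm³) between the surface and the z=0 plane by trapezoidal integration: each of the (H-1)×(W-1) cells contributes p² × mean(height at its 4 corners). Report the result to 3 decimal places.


76.039

height_mm = gray/255 × 1.038; cell vol = 1.73² × mean(4 corners)
unit = 1.73² × 1.038 / (4×255) = 0.00304572 mm³ per gray-sum
row 0: Σ corner-gray over 6 cells = 2554  → 7.7788
row 1: Σ corner-gray over 6 cells = 3116  → 9.4905
row 2: Σ corner-gray over 6 cells = 3247  → 9.8894
row 3: Σ corner-gray over 6 cells = 2913  → 8.8722
row 4: Σ corner-gray over 6 cells = 3944  → 12.0123
row 5: Σ corner-gray over 6 cells = 3546  → 10.8001
row 6: Σ corner-gray over 6 cells = 2608  → 7.9432
row 7: Σ corner-gray over 6 cells = 3038  → 9.2529
Σ rows: total corner-gray = 24966  → 76.0393 mm³


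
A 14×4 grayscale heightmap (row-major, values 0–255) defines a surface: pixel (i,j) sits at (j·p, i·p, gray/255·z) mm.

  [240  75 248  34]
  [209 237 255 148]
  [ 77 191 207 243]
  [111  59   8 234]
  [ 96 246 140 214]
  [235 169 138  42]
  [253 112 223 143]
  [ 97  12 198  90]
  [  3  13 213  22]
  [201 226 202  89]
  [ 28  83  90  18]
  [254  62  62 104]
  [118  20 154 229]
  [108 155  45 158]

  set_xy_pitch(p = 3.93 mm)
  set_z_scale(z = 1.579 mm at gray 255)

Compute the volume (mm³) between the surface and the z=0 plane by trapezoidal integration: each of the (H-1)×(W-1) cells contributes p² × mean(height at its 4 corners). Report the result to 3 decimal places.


height_mm = gray/255 × 1.579; cell vol = 3.93² × mean(4 corners)
unit = 3.93² × 1.579 / (4×255) = 0.0239093 mm³ per gray-sum
row 0: Σ corner-gray over 3 cells = 2261  → 54.0590
row 1: Σ corner-gray over 3 cells = 2457  → 58.7452
row 2: Σ corner-gray over 3 cells = 1595  → 38.1354
row 3: Σ corner-gray over 3 cells = 1561  → 37.3224
row 4: Σ corner-gray over 3 cells = 1973  → 47.1731
row 5: Σ corner-gray over 3 cells = 1957  → 46.7905
row 6: Σ corner-gray over 3 cells = 1673  → 40.0003
row 7: Σ corner-gray over 3 cells = 1084  → 25.9177
row 8: Σ corner-gray over 3 cells = 1623  → 38.8048
row 9: Σ corner-gray over 3 cells = 1538  → 36.7725
row 10: Σ corner-gray over 3 cells = 998  → 23.8615
row 11: Σ corner-gray over 3 cells = 1301  → 31.1060
row 12: Σ corner-gray over 3 cells = 1361  → 32.5406
Σ rows: total corner-gray = 21382  → 511.2289 mm³

511.229


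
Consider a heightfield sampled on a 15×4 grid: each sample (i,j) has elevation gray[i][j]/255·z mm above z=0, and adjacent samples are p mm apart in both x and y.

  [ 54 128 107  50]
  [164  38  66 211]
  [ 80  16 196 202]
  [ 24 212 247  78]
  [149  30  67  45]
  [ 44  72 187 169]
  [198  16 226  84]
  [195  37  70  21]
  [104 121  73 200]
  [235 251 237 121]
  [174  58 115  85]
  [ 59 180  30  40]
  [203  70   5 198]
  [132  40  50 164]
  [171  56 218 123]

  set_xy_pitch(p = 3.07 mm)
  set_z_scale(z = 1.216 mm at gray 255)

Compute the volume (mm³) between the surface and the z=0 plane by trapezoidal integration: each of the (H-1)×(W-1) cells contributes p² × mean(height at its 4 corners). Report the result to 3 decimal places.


213.641

height_mm = gray/255 × 1.216; cell vol = 3.07² × mean(4 corners)
unit = 3.07² × 1.216 / (4×255) = 0.011236 mm³ per gray-sum
row 0: Σ corner-gray over 3 cells = 1157  → 13.0000
row 1: Σ corner-gray over 3 cells = 1289  → 14.4832
row 2: Σ corner-gray over 3 cells = 1726  → 19.3933
row 3: Σ corner-gray over 3 cells = 1408  → 15.8202
row 4: Σ corner-gray over 3 cells = 1119  → 12.5730
row 5: Σ corner-gray over 3 cells = 1497  → 16.8202
row 6: Σ corner-gray over 3 cells = 1196  → 13.4382
row 7: Σ corner-gray over 3 cells = 1122  → 12.6067
row 8: Σ corner-gray over 3 cells = 2024  → 22.7416
row 9: Σ corner-gray over 3 cells = 1937  → 21.7641
row 10: Σ corner-gray over 3 cells = 1124  → 12.6292
row 11: Σ corner-gray over 3 cells = 1070  → 12.0225
row 12: Σ corner-gray over 3 cells = 1027  → 11.5393
row 13: Σ corner-gray over 3 cells = 1318  → 14.8090
Σ rows: total corner-gray = 19014  → 213.6405 mm³


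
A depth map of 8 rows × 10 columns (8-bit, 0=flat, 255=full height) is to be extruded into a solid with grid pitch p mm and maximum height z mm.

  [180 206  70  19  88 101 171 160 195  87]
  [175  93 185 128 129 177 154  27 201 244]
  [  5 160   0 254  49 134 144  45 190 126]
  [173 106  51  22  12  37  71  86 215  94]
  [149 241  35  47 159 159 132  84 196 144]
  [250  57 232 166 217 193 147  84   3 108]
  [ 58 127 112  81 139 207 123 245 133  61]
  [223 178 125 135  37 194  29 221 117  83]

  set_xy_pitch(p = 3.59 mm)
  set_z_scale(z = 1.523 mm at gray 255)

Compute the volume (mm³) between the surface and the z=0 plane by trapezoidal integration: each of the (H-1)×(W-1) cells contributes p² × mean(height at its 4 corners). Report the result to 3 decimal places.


611.854

height_mm = gray/255 × 1.523; cell vol = 3.59² × mean(4 corners)
unit = 3.59² × 1.523 / (4×255) = 0.0192437 mm³ per gray-sum
row 0: Σ corner-gray over 9 cells = 4894  → 94.1787
row 1: Σ corner-gray over 9 cells = 4690  → 90.2530
row 2: Σ corner-gray over 9 cells = 3550  → 68.3151
row 3: Σ corner-gray over 9 cells = 3866  → 74.3962
row 4: Σ corner-gray over 9 cells = 4955  → 95.3525
row 5: Σ corner-gray over 9 cells = 5009  → 96.3917
row 6: Σ corner-gray over 9 cells = 4831  → 92.9663
Σ rows: total corner-gray = 31795  → 611.8535 mm³


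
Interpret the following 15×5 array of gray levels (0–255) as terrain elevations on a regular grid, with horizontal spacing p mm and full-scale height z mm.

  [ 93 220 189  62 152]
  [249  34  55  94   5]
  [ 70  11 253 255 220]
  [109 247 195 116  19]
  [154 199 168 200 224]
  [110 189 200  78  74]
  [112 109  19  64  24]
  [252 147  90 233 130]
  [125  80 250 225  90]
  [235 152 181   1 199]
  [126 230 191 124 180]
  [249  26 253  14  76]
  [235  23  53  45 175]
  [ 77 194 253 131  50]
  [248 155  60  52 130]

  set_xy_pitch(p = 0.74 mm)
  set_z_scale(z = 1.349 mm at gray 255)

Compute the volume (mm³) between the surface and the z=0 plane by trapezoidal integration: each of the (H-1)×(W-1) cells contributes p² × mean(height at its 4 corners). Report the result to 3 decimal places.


height_mm = gray/255 × 1.349; cell vol = 0.74² × mean(4 corners)
unit = 0.74² × 1.349 / (4×255) = 0.000724228 mm³ per gray-sum
row 0: Σ corner-gray over 4 cells = 1807  → 1.3087
row 1: Σ corner-gray over 4 cells = 1948  → 1.4108
row 2: Σ corner-gray over 4 cells = 2572  → 1.8627
row 3: Σ corner-gray over 4 cells = 2756  → 1.9960
row 4: Σ corner-gray over 4 cells = 2630  → 1.9047
row 5: Σ corner-gray over 4 cells = 1638  → 1.1863
row 6: Σ corner-gray over 4 cells = 1842  → 1.3340
row 7: Σ corner-gray over 4 cells = 2647  → 1.9170
row 8: Σ corner-gray over 4 cells = 2427  → 1.7577
row 9: Σ corner-gray over 4 cells = 2498  → 1.8091
row 10: Σ corner-gray over 4 cells = 2307  → 1.6708
row 11: Σ corner-gray over 4 cells = 1563  → 1.1320
row 12: Σ corner-gray over 4 cells = 1935  → 1.4014
row 13: Σ corner-gray over 4 cells = 2195  → 1.5897
Σ rows: total corner-gray = 30765  → 22.2809 mm³

22.281


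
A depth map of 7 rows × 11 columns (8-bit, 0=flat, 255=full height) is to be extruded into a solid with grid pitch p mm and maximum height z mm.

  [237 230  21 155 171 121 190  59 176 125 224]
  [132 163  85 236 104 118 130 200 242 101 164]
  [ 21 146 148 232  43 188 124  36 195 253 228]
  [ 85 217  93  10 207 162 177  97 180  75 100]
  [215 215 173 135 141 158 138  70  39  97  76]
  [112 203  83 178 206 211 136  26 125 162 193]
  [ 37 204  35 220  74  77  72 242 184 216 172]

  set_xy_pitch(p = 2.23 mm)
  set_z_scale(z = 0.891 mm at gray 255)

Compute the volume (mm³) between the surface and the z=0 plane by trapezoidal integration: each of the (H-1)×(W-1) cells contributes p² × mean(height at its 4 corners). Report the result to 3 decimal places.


148.990

height_mm = gray/255 × 0.891; cell vol = 2.23² × mean(4 corners)
unit = 2.23² × 0.891 / (4×255) = 0.00434397 mm³ per gray-sum
row 0: Σ corner-gray over 10 cells = 6011  → 26.1116
row 1: Σ corner-gray over 10 cells = 6033  → 26.2072
row 2: Σ corner-gray over 10 cells = 5600  → 24.3263
row 3: Σ corner-gray over 10 cells = 5244  → 22.7798
row 4: Σ corner-gray over 10 cells = 5588  → 24.2741
row 5: Σ corner-gray over 10 cells = 5822  → 25.2906
Σ rows: total corner-gray = 34298  → 148.9896 mm³


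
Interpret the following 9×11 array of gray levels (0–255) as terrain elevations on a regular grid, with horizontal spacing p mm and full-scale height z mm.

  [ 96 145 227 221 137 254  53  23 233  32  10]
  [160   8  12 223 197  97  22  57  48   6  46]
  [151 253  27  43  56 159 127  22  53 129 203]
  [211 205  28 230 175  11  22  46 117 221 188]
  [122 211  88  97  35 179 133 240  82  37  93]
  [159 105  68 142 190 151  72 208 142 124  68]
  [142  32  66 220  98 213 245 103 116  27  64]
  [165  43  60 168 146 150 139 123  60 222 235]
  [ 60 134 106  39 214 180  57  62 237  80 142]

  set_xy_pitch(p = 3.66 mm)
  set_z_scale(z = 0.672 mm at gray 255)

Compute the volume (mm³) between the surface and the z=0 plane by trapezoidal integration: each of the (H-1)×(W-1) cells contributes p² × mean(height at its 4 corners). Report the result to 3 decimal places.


332.768

height_mm = gray/255 × 0.672; cell vol = 3.66² × mean(4 corners)
unit = 3.66² × 0.672 / (4×255) = 0.00882534 mm³ per gray-sum
row 0: Σ corner-gray over 10 cells = 4302  → 37.9666
row 1: Σ corner-gray over 10 cells = 3638  → 32.1066
row 2: Σ corner-gray over 10 cells = 4601  → 40.6054
row 3: Σ corner-gray over 10 cells = 4928  → 43.4913
row 4: Σ corner-gray over 10 cells = 5050  → 44.5679
row 5: Σ corner-gray over 10 cells = 5077  → 44.8062
row 6: Σ corner-gray over 10 cells = 5068  → 44.7268
row 7: Σ corner-gray over 10 cells = 5042  → 44.4973
Σ rows: total corner-gray = 37706  → 332.7681 mm³
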